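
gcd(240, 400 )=80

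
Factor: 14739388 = 2^2*47^1*78401^1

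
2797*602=1683794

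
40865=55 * 743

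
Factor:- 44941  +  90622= 3^1*15227^1 = 45681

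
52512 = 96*547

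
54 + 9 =63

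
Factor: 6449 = 6449^1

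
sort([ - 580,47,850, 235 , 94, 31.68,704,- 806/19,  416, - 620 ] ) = [-620, - 580,-806/19, 31.68,47,94, 235,416, 704, 850 ]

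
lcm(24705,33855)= 914085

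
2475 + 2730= 5205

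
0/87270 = 0 = 0.00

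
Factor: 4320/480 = 9 = 3^2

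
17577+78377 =95954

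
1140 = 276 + 864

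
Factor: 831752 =2^3*103969^1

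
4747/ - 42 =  - 4747/42 = -113.02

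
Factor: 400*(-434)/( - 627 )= 173600/627 = 2^5*3^( - 1 )*5^2*7^1*11^( - 1 ) *19^( - 1 )*31^1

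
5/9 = 5/9 = 0.56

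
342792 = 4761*72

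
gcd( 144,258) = 6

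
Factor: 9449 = 11^1* 859^1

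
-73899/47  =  -1573+32/47=- 1572.32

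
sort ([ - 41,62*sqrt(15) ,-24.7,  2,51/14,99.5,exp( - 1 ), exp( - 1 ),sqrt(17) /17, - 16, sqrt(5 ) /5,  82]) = [ - 41, - 24.7,  -  16,sqrt(17)/17 , exp( - 1),exp( - 1) , sqrt( 5)/5, 2 , 51/14,82,  99.5 , 62*sqrt(15)]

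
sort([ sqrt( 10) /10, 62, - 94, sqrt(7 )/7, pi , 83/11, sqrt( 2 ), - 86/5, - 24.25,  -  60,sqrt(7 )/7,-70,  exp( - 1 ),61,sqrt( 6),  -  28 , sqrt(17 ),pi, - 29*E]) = [-94, - 29*E,-70, - 60, - 28, - 24.25, - 86/5,sqrt (10)/10, exp( - 1 ),sqrt( 7)/7, sqrt(7 )/7 , sqrt( 2),sqrt( 6 ), pi,pi,sqrt( 17 ),83/11 , 61 , 62] 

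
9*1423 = 12807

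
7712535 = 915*8429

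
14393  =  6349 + 8044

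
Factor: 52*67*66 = 229944  =  2^3*3^1 *11^1 * 13^1*67^1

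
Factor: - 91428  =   - 2^2*3^1*19^1*401^1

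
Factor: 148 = 2^2*37^1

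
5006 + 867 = 5873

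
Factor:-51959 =-223^1*233^1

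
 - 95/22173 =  - 5/1167 = - 0.00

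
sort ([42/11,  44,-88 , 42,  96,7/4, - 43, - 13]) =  [ - 88, - 43,  -  13,7/4, 42/11,42,44,  96] 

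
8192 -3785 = 4407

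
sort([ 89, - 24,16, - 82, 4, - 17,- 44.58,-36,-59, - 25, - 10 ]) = [ - 82, -59, - 44.58,-36,-25, - 24, - 17,-10  ,  4, 16, 89 ]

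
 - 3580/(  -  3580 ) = 1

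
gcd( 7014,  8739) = 3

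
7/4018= 1/574 = 0.00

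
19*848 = 16112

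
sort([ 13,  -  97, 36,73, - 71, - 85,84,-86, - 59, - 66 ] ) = [  -  97, - 86, - 85, - 71,  -  66, - 59, 13, 36,  73,  84]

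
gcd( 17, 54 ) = 1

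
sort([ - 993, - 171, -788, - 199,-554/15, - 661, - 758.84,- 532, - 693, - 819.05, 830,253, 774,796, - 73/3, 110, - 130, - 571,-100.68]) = [ - 993, - 819.05, - 788 , - 758.84,-693, - 661, - 571,- 532,- 199, - 171, - 130, - 100.68, - 554/15, - 73/3, 110,253,774, 796,830]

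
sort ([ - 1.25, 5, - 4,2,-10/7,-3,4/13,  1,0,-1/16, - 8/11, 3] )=[-4, - 3,-10/7,-1.25,-8/11,- 1/16,0,4/13,1, 2, 3, 5] 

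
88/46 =44/23 = 1.91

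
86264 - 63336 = 22928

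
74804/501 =74804/501 = 149.31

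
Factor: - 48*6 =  - 2^5 * 3^2 =-  288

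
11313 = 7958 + 3355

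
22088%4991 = 2124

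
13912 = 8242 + 5670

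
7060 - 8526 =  - 1466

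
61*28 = 1708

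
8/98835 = 8/98835= 0.00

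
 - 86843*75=  -  6513225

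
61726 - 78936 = -17210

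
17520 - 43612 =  - 26092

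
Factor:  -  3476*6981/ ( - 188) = 3^1*11^1*13^1*47^( - 1 )*79^1*179^1 = 6066489/47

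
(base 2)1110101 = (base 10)117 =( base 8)165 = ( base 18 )69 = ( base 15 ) 7C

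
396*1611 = 637956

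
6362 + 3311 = 9673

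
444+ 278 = 722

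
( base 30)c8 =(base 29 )ck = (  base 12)268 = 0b101110000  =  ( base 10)368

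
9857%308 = 1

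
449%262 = 187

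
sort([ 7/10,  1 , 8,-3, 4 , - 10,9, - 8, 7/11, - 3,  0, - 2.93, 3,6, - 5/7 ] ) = [ -10,-8, - 3, - 3,-2.93, - 5/7,0 , 7/11, 7/10,1, 3,4, 6, 8, 9 ] 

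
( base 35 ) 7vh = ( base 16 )25cd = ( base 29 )BEK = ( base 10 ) 9677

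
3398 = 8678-5280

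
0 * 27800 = 0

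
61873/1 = 61873  =  61873.00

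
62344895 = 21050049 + 41294846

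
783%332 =119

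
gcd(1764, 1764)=1764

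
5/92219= 5/92219= 0.00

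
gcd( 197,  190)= 1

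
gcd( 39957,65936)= 1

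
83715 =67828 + 15887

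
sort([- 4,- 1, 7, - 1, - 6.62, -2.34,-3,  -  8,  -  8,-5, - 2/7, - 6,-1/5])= [-8,-8,- 6.62, - 6,-5, - 4 , - 3, - 2.34,-1,-1,-2/7, - 1/5,7]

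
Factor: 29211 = 3^1*7^1*13^1*107^1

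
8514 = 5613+2901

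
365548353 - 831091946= - 465543593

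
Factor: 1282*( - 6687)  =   - 2^1*3^2*641^1 *743^1=- 8572734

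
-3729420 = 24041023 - 27770443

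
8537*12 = 102444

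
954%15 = 9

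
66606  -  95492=-28886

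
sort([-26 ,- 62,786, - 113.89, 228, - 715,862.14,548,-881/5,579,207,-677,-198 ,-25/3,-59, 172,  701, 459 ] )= [-715,-677,-198, - 881/5 , - 113.89,-62,  -  59,-26, - 25/3, 172, 207,228, 459, 548, 579,701,786, 862.14 ] 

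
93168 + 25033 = 118201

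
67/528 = 67/528 = 0.13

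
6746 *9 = 60714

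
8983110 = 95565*94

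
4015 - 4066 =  - 51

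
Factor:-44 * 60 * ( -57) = 150480 = 2^4*3^2*5^1*11^1*19^1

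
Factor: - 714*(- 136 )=97104 = 2^4*3^1* 7^1*17^2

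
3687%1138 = 273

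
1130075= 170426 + 959649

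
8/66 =4/33 = 0.12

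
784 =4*196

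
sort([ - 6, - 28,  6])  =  [ - 28, - 6,  6]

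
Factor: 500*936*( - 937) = -2^5*3^2*5^3*13^1*937^1 = - 438516000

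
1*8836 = 8836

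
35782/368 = 17891/184 = 97.23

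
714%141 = 9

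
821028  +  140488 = 961516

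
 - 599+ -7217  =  - 7816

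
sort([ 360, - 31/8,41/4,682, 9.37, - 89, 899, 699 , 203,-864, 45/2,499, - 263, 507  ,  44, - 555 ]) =[ - 864, - 555,  -  263,-89, - 31/8 , 9.37 , 41/4, 45/2, 44, 203, 360, 499, 507, 682, 699,899 ]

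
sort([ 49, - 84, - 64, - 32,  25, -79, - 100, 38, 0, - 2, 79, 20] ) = [ - 100,- 84, - 79 , - 64, - 32,  -  2, 0, 20, 25 , 38, 49,  79]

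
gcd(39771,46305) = 27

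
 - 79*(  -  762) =60198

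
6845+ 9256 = 16101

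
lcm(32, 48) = 96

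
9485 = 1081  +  8404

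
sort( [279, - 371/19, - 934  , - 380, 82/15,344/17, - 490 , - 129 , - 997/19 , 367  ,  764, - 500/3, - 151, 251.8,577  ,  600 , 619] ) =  [ - 934, - 490, - 380, - 500/3 , - 151,-129, - 997/19, - 371/19,82/15, 344/17, 251.8,279, 367, 577, 600,619, 764] 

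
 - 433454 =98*(-4423 ) 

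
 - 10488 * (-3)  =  31464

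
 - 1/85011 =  - 1 + 85010/85011   =  - 0.00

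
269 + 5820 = 6089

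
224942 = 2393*94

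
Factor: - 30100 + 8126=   -  21974 = - 2^1*10987^1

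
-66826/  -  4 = 33413/2 = 16706.50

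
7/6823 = 7/6823 = 0.00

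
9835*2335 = 22964725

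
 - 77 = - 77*1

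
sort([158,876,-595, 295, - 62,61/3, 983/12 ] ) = [ - 595,-62, 61/3, 983/12, 158, 295, 876]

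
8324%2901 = 2522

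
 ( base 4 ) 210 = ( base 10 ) 36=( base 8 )44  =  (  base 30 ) 16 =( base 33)13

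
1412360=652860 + 759500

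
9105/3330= 607/222=2.73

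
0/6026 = 0 = 0.00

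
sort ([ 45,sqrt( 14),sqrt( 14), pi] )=[pi,sqrt( 14),sqrt(14),45]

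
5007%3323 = 1684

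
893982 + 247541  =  1141523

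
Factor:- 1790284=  - 2^2*447571^1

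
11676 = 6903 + 4773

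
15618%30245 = 15618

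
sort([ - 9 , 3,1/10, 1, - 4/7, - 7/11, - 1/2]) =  [ - 9,-7/11, - 4/7, - 1/2,1/10,1,3] 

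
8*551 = 4408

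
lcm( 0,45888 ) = 0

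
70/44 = 1+13/22= 1.59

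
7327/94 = 77+89/94  =  77.95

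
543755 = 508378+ 35377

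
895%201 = 91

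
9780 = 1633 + 8147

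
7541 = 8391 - 850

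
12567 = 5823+6744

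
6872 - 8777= - 1905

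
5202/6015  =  1734/2005 = 0.86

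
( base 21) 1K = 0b101001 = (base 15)2b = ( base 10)41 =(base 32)19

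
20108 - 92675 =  - 72567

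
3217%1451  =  315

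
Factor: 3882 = 2^1*3^1*647^1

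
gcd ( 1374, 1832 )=458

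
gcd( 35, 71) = 1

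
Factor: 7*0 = 0 = 0^1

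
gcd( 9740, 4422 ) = 2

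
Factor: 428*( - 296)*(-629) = 2^5 * 17^1*37^2 * 107^1 = 79686752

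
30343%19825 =10518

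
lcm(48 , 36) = 144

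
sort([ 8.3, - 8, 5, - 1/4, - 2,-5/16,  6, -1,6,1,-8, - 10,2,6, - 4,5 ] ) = [ - 10, - 8, - 8,-4,-2 ,-1,  -  5/16 ,-1/4, 1,2, 5,5, 6, 6, 6,8.3 ] 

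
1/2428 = 1/2428 = 0.00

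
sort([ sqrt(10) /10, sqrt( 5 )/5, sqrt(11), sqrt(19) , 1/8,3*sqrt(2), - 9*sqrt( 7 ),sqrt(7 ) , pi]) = [ - 9*sqrt( 7 ),1/8 , sqrt(10 ) /10 , sqrt(5)/5,sqrt( 7 ), pi,sqrt(11) , 3*sqrt( 2), sqrt(19 )]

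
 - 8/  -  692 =2/173 = 0.01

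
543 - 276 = 267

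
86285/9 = 86285/9 = 9587.22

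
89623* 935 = 83797505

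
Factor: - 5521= - 5521^1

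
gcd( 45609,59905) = 1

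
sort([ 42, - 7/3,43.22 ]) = [ - 7/3,42,43.22]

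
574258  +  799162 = 1373420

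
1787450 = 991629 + 795821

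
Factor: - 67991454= - 2^1*3^3 * 61^1*20641^1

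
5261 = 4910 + 351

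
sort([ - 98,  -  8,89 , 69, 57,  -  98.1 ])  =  [ - 98.1 , - 98, - 8,57,69, 89 ]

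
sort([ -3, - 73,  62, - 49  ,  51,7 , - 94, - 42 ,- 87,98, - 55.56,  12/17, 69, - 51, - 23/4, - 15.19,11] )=[ - 94, - 87, - 73, - 55.56, - 51, -49 , - 42, - 15.19 ,-23/4, - 3, 12/17,7, 11,51,62 , 69,98]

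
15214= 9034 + 6180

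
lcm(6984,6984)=6984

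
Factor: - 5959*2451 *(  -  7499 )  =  3^1*19^1*  43^1*59^1 * 101^1*7499^1 = 109526711991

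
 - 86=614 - 700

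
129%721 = 129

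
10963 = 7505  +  3458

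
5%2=1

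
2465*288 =709920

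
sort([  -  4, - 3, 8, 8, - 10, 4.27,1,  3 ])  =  [ - 10, - 4, - 3,1,  3,4.27, 8,8 ]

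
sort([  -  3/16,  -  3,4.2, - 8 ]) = [ - 8, - 3,-3/16, 4.2]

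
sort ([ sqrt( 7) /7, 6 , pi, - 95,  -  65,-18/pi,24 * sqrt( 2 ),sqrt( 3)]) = [ - 95, -65, - 18/pi,sqrt(7)/7,sqrt ( 3 ), pi,  6,24 * sqrt ( 2) ]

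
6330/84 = 1055/14 = 75.36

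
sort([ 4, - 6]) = [ - 6,4]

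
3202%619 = 107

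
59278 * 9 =533502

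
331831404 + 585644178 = 917475582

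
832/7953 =832/7953 = 0.10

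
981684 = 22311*44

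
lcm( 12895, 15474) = 77370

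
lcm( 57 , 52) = 2964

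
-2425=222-2647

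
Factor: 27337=27337^1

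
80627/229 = 352 + 19/229 =352.08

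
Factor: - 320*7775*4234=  - 10534192000 =- 2^7*5^3*29^1* 73^1*311^1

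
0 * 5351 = 0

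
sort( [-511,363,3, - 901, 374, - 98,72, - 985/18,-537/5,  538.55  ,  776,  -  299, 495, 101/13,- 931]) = [ - 931 , - 901, - 511, - 299, - 537/5,-98, -985/18,  3,101/13, 72,  363, 374,495, 538.55,776 ] 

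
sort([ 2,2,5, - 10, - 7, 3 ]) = [ - 10, - 7 , 2, 2, 3, 5]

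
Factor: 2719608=2^3*3^1*47^1 * 2411^1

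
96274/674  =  48137/337 = 142.84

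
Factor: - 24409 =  -7^1*11^1*317^1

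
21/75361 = 21/75361 = 0.00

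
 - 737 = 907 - 1644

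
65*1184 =76960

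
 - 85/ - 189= 85/189 = 0.45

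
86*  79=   6794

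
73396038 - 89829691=-16433653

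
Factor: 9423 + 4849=2^6*223^1 = 14272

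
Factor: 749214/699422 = 3^2 * 29^( - 1)*31^(-1)*107^1 = 963/899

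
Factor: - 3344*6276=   -  20986944= - 2^6  *3^1*11^1*19^1*523^1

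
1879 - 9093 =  - 7214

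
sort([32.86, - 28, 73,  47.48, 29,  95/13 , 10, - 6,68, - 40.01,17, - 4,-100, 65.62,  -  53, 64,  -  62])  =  [ - 100, - 62, - 53, - 40.01, - 28,- 6,-4,95/13,10,17, 29,32.86,47.48, 64,  65.62 , 68,73 ] 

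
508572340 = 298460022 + 210112318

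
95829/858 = 111 + 197/286 = 111.69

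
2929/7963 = 2929/7963=0.37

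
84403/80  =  84403/80= 1055.04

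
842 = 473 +369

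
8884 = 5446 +3438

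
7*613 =4291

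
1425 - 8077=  - 6652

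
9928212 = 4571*2172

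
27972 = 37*756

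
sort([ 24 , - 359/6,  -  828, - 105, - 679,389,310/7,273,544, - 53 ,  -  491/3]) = [ - 828,-679, - 491/3, - 105, - 359/6, - 53, 24, 310/7,273,  389,544 ] 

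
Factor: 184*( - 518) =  - 2^4*7^1*23^1*37^1 = - 95312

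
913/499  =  913/499 = 1.83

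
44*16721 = 735724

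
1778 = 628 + 1150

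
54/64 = 27/32= 0.84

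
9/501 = 3/167 = 0.02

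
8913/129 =69 + 4/43 = 69.09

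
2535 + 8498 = 11033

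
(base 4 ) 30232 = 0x32E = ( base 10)814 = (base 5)11224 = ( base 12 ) 57A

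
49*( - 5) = -245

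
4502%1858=786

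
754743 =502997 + 251746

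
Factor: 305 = 5^1*61^1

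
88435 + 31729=120164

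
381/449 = 381/449 = 0.85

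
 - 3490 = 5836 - 9326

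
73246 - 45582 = 27664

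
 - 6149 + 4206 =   -  1943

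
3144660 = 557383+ 2587277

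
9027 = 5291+3736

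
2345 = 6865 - 4520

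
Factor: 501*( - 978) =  -2^1*3^2*163^1 * 167^1 = - 489978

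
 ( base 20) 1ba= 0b1001110110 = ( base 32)jm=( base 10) 630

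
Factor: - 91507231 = - 1861^1*49171^1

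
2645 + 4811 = 7456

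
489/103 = 489/103=   4.75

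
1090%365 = 360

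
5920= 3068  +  2852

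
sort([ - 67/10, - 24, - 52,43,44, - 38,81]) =[-52, - 38 , - 24, - 67/10 , 43,  44, 81] 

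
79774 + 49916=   129690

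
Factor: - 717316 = - 2^2* 389^1 * 461^1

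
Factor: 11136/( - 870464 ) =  - 2^1*3^1*7^(-1 )*67^(-1) = -  6/469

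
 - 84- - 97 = 13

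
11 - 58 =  - 47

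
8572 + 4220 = 12792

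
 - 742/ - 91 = 106/13 = 8.15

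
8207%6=5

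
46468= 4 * 11617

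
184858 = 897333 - 712475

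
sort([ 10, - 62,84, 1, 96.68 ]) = [ - 62,1,10,84, 96.68]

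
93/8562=31/2854 =0.01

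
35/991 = 35/991 = 0.04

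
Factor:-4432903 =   -  17^1*107^1 * 2437^1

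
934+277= 1211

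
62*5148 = 319176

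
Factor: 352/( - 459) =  - 2^5 * 3^( - 3)*11^1*17^( - 1 )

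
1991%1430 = 561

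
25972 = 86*302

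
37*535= 19795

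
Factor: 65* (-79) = -5^1*13^1*79^1 = - 5135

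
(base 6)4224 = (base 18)2GG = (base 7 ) 2530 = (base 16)3b8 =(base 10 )952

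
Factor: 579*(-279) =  -161541 = -  3^3*31^1*193^1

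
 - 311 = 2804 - 3115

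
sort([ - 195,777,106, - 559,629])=[  -  559, - 195 , 106, 629,777 ] 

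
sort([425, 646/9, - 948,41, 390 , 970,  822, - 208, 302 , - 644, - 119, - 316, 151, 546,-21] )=[ - 948, - 644, - 316 , - 208, - 119, - 21,41,646/9, 151, 302, 390, 425,546,822 , 970 ] 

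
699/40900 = 699/40900 = 0.02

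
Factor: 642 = 2^1*3^1*107^1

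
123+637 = 760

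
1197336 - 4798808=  -3601472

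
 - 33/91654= - 1 + 91621/91654 = -0.00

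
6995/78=89 + 53/78 = 89.68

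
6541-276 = 6265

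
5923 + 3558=9481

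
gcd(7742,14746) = 2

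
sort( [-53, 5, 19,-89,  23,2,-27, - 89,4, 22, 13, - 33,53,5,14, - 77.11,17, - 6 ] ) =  [ -89,  -  89,  -  77.11,-53,-33, - 27, - 6, 2,4, 5, 5, 13, 14  ,  17,19, 22, 23  ,  53 ] 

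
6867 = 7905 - 1038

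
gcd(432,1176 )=24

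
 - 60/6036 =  - 5/503=- 0.01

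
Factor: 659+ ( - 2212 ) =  - 1553= -  1553^1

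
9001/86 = 9001/86=   104.66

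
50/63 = 50/63 = 0.79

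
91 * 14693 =1337063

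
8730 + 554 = 9284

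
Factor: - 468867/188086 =-2^( - 1)*3^1*7^1*83^1*157^( -1)*269^1*599^( - 1) 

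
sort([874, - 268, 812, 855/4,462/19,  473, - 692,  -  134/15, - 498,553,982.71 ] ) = [ - 692,-498 , - 268,-134/15,462/19,855/4,473,553,812,874 , 982.71 ] 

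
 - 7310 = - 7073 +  - 237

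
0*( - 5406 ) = 0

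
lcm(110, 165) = 330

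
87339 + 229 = 87568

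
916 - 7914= - 6998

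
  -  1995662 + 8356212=6360550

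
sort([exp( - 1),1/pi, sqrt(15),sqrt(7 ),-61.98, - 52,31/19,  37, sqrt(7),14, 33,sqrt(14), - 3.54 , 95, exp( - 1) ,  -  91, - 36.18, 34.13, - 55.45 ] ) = [-91,-61.98, - 55.45,-52, - 36.18, -3.54, 1/pi , exp( - 1),exp( - 1 ),31/19,sqrt( 7),sqrt (7),sqrt(14 ),sqrt( 15 ),14,33,34.13,37,95]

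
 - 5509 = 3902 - 9411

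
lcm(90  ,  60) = 180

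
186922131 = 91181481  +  95740650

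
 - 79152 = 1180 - 80332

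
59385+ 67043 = 126428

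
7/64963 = 7/64963 = 0.00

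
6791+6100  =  12891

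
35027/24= 1459 + 11/24 =1459.46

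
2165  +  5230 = 7395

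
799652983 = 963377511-163724528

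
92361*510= 47104110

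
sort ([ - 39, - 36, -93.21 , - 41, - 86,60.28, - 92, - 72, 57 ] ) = [ - 93.21, - 92,  -  86, - 72, - 41,-39, - 36,57, 60.28]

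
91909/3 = 91909/3 = 30636.33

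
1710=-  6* ( - 285)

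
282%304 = 282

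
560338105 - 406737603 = 153600502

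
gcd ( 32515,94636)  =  1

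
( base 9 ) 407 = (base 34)9P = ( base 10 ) 331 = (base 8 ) 513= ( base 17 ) 128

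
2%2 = 0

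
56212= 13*4324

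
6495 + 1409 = 7904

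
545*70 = 38150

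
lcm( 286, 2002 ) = 2002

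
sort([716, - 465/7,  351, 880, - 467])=[ - 467, - 465/7, 351,716, 880 ]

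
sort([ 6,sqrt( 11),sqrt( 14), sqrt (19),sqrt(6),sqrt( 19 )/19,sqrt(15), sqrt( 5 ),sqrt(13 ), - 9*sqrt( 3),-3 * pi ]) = [  -  9*sqrt(3 ), - 3*pi,sqrt( 19 ) /19,sqrt( 5),sqrt(6 ),sqrt( 11), sqrt( 13),sqrt(14 ),sqrt (15 ),sqrt( 19),6 ]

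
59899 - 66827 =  - 6928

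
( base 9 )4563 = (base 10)3378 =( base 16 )D32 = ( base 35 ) 2qi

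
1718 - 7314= - 5596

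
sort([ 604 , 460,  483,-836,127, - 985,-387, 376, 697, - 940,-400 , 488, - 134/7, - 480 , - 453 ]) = [ - 985 , - 940, -836, - 480, - 453, - 400, - 387, - 134/7 , 127, 376, 460, 483, 488 , 604,  697 ]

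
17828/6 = 8914/3 = 2971.33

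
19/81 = 19/81 = 0.23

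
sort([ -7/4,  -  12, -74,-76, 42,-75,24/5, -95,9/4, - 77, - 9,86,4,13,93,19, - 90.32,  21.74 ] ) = [ - 95, - 90.32 , - 77, - 76, -75, - 74, - 12,-9, -7/4,  9/4, 4, 24/5, 13,19,  21.74,42,  86,93 ]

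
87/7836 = 29/2612 = 0.01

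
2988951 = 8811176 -5822225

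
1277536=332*3848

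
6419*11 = 70609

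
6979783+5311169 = 12290952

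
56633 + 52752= 109385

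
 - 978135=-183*5345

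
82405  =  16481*5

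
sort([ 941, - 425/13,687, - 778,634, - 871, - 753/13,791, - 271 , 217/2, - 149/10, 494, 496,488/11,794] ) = [ - 871, - 778, - 271, - 753/13, - 425/13, - 149/10,488/11,217/2, 494,496, 634, 687,791,794,941]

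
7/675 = 7/675 = 0.01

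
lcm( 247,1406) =18278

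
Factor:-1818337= - 17^1 * 106961^1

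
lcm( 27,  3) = 27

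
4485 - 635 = 3850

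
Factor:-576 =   -  2^6 * 3^2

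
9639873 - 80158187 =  - 70518314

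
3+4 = 7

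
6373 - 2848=3525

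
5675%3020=2655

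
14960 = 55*272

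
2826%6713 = 2826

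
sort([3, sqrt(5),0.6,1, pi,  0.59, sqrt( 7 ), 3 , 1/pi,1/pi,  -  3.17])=[  -  3.17, 1/pi, 1/pi , 0.59 , 0.6,1, sqrt( 5),sqrt(7),3 , 3, pi] 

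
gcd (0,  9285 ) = 9285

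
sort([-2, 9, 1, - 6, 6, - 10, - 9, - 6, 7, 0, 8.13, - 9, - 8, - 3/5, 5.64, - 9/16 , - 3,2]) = [ - 10 , -9, - 9, - 8, -6 , - 6,-3, -2, - 3/5,  -  9/16,  0,1,2, 5.64, 6,  7, 8.13, 9]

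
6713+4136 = 10849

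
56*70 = 3920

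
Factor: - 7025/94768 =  - 2^ ( - 4 ) * 5^2*281^1*5923^( - 1) 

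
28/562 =14/281   =  0.05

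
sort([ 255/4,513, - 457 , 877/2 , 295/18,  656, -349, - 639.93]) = [ - 639.93 ,-457, - 349,  295/18,255/4,877/2 , 513, 656 ]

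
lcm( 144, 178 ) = 12816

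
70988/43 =1650+38/43 = 1650.88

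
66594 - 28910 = 37684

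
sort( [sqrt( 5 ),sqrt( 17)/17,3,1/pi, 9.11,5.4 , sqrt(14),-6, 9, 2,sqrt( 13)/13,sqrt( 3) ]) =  [ - 6,sqrt( 17)/17, sqrt(13 )/13, 1/pi,sqrt( 3 ), 2,sqrt(5 ) , 3,  sqrt( 14),5.4,  9 , 9.11]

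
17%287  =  17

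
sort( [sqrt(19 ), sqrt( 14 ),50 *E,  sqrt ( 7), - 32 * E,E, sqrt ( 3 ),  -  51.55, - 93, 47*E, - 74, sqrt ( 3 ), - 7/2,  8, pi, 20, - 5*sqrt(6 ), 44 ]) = [-93, - 32*E, - 74,-51.55,-5  *sqrt( 6 ) ,  -  7/2,  sqrt(3 ), sqrt( 3),sqrt(7 ), E,pi,sqrt( 14 ), sqrt(19),8, 20,44,  47*E, 50*E ]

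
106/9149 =106/9149 =0.01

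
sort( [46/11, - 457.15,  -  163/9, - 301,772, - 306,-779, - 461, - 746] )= [- 779, - 746 , - 461,-457.15, -306, - 301,- 163/9,46/11,772]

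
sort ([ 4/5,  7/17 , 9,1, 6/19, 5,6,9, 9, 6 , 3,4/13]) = [4/13,  6/19,7/17,4/5, 1, 3,5, 6, 6, 9,9,9] 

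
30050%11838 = 6374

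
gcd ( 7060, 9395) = 5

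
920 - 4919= - 3999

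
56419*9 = 507771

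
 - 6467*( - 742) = 4798514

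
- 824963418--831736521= 6773103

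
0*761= 0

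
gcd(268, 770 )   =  2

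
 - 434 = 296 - 730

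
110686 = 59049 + 51637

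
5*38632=193160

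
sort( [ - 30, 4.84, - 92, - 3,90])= [-92, - 30, - 3,4.84, 90 ]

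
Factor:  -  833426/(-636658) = 673^( - 1 )*881^1  =  881/673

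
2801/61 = 2801/61 = 45.92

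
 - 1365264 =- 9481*144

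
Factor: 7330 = 2^1*5^1*733^1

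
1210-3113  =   - 1903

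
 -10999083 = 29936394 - 40935477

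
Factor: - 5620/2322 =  - 2^1*3^ (- 3 )  *5^1*43^( - 1 ) * 281^1 = - 2810/1161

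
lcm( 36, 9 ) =36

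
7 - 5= 2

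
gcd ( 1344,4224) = 192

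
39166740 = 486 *80590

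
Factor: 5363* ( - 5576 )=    - 2^3*17^1*31^1*41^1*173^1 = - 29904088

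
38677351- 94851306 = - 56173955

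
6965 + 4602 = 11567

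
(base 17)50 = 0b1010101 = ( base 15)5A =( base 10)85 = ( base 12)71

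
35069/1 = 35069  =  35069.00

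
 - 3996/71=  - 57+51/71 = -56.28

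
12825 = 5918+6907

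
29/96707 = 29/96707 = 0.00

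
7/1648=7/1648 = 0.00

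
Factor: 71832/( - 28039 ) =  -2^3*3^1*11^( - 1) * 41^1*73^1*2549^( - 1)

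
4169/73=57 + 8/73  =  57.11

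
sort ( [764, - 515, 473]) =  [ - 515,  473, 764 ]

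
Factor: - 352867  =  -352867^1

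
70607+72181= 142788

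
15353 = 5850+9503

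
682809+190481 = 873290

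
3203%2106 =1097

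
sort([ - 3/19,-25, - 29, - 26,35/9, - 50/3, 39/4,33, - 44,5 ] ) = [ - 44, - 29 , - 26, - 25, - 50/3, - 3/19, 35/9,5,39/4,  33]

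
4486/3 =1495  +  1/3 = 1495.33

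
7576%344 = 8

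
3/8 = 3/8 = 0.38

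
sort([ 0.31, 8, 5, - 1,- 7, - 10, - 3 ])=[ -10, -7 , - 3, - 1, 0.31,5,  8 ]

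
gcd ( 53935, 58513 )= 7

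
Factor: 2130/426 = 5 = 5^1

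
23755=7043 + 16712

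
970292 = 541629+428663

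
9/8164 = 9/8164=0.00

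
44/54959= 44/54959 = 0.00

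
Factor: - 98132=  - 2^2*24533^1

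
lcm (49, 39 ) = 1911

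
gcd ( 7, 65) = 1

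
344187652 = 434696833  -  90509181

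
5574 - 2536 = 3038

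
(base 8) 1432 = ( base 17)2cc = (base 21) 1gh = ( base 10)794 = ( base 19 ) 23f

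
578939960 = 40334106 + 538605854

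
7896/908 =8 + 158/227 =8.70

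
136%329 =136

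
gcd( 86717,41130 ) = 1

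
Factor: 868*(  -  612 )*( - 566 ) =300668256 = 2^5*3^2*7^1 * 17^1* 31^1*283^1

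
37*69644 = 2576828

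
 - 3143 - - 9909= 6766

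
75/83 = 75/83 = 0.90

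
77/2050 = 77/2050 = 0.04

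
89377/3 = 89377/3 = 29792.33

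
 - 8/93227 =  - 1+ 93219/93227  =  -0.00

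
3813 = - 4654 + 8467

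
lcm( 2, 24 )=24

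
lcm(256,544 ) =4352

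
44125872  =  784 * 56283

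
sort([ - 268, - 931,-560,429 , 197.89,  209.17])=[-931, - 560,-268,197.89,209.17, 429] 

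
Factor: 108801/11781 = 17^( - 1 ) * 157^1=157/17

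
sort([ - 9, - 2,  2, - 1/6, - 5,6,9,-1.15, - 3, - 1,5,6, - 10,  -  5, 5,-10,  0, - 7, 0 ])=[ - 10, - 10, - 9, - 7, - 5,- 5 , - 3,-2, - 1.15,  -  1 , - 1/6,0, 0 , 2,5, 5,6, 6, 9 ] 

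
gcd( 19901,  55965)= 7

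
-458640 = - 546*840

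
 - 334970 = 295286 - 630256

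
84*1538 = 129192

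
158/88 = 1+35/44=1.80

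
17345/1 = 17345  =  17345.00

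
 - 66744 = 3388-70132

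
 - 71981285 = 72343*( - 995)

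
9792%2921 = 1029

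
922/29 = 922/29 =31.79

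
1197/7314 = 399/2438 = 0.16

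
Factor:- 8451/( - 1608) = 2817/536 = 2^(-3)*3^2*67^( - 1) * 313^1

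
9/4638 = 3/1546 = 0.00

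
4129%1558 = 1013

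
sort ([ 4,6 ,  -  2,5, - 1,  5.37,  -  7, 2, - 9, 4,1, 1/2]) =[-9 ,-7, - 2,-1,1/2, 1, 2,4, 4,5,5.37, 6 ] 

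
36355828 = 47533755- 11177927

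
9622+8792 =18414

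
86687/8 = 86687/8 = 10835.88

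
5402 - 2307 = 3095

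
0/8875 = 0 = 0.00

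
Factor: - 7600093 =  - 7600093^1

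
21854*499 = 10905146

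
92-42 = 50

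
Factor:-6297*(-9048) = 56975256 = 2^3*3^2*13^1*  29^1 * 2099^1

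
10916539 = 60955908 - 50039369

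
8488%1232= 1096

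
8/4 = 2 = 2.00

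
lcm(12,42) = 84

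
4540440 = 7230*628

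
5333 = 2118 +3215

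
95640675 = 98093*975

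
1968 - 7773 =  - 5805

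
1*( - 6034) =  - 6034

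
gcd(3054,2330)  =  2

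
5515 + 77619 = 83134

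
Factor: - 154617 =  - 3^1*51539^1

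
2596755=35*74193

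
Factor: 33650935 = 5^1*6730187^1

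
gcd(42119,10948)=7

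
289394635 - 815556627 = -526161992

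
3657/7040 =3657/7040  =  0.52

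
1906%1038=868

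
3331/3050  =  3331/3050 = 1.09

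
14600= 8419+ 6181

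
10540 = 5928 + 4612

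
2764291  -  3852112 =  -1087821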